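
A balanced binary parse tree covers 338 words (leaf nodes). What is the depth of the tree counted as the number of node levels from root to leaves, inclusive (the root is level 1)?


In a balanced binary tree with n leaves the deepest leaf is ceil(log2(n)) edges below the root,
so counting node levels inclusive of root and leaves gives ceil(log2(n)) + 1 levels.
log2(338) = 8.4009
ceil(8.4009) = 9
levels = 9 + 1 = 10

10


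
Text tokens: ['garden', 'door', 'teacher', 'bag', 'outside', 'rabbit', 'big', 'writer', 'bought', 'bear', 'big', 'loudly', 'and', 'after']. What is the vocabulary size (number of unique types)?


Listing all tokens and tracking unique types:
  Token 1: 'garden' -> NEW (unique so far: 1)
  Token 2: 'door' -> NEW (unique so far: 2)
  Token 3: 'teacher' -> NEW (unique so far: 3)
  Token 4: 'bag' -> NEW (unique so far: 4)
  Token 5: 'outside' -> NEW (unique so far: 5)
  Token 6: 'rabbit' -> NEW (unique so far: 6)
  Token 7: 'big' -> NEW (unique so far: 7)
  Token 8: 'writer' -> NEW (unique so far: 8)
  Token 9: 'bought' -> NEW (unique so far: 9)
  Token 10: 'bear' -> NEW (unique so far: 10)
  Token 11: 'big' -> duplicate (unique so far: 10)
  Token 12: 'loudly' -> NEW (unique so far: 11)
  Token 13: 'and' -> NEW (unique so far: 12)
  Token 14: 'after' -> NEW (unique so far: 13)
Unique types: ('after', 'and', 'bag', 'bear', 'big', 'bought', 'door', 'garden', 'loudly', 'outside', 'rabbit', 'teacher', 'writer')
Vocabulary size: 13

13


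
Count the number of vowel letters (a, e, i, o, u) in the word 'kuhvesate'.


Scanning each character of 'kuhvesate':
  Position 1: 'k' -> consonant (running count: 0)
  Position 2: 'u' -> vowel (running count: 1)
  Position 3: 'h' -> consonant (running count: 1)
  Position 4: 'v' -> consonant (running count: 1)
  Position 5: 'e' -> vowel (running count: 2)
  Position 6: 's' -> consonant (running count: 2)
  Position 7: 'a' -> vowel (running count: 3)
  Position 8: 't' -> consonant (running count: 3)
  Position 9: 'e' -> vowel (running count: 4)
Total vowels: 4

4


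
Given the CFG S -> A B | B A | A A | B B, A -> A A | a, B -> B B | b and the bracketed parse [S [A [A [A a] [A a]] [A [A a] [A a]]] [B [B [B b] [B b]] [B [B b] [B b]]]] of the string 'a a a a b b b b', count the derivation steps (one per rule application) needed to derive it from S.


Every bracketed nonterminal node [X ...] in the tree is produced by exactly one rule application.
Reading the tree off as a leftmost derivation:
  Step 1: S  =>  A B   (applied S -> A B)
  Step 2: A B  =>  A A B   (applied A -> A A)
  Step 3: A A B  =>  A A A B   (applied A -> A A)
  Step 4: A A A B  =>  a A A B   (applied A -> a)
  Step 5: a A A B  =>  a a A B   (applied A -> a)
  Step 6: a a A B  =>  a a A A B   (applied A -> A A)
  Step 7: a a A A B  =>  a a a A B   (applied A -> a)
  Step 8: a a a A B  =>  a a a a B   (applied A -> a)
  Step 9: a a a a B  =>  a a a a B B   (applied B -> B B)
  Step 10: a a a a B B  =>  a a a a B B B   (applied B -> B B)
  Step 11: a a a a B B B  =>  a a a a b B B   (applied B -> b)
  Step 12: a a a a b B B  =>  a a a a b b B   (applied B -> b)
  Step 13: a a a a b b B  =>  a a a a b b B B   (applied B -> B B)
  Step 14: a a a a b b B B  =>  a a a a b b b B   (applied B -> b)
  Step 15: a a a a b b b B  =>  a a a a b b b b   (applied B -> b)
Final yield: a a a a b b b b
Total rewrite steps: 15

15


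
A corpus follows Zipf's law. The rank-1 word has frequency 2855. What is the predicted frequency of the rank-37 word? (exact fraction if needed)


Zipf's law: freq(rank) = f1 / rank
f1 = 2855, rank = 37
freq = 2855 / 37
GCD(2855, 37) = 1
Simplified: 2855/37

2855/37


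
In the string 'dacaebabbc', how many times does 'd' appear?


Scanning 'dacaebabbc' for 'd':
  Position 0: 'd' -> MATCH (count: 1)
Total occurrences of 'd': 1

1


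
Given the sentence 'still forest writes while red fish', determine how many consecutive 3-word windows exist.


Word trigrams from [6] words:
  Trigram 1: (still forest writes)
  Trigram 2: (forest writes while)
  Trigram 3: (writes while red)
  Trigram 4: (while red fish)
Total word trigrams: 6 - 2 = 4

4


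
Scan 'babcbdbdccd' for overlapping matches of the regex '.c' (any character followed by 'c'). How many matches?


Pattern: .c means any character followed by 'c'.
Scanning 'babcbdbdccd' position-by-position:
  Pos 0: window 'ba' -> no
  Pos 1: window 'ab' -> no
  Pos 2: window 'bc' -> MATCH
  Pos 3: window 'cb' -> no
  Pos 4: window 'bd' -> no
  Pos 5: window 'db' -> no
  Pos 6: window 'bd' -> no
  Pos 7: window 'dc' -> MATCH
  Pos 8: window 'cc' -> MATCH
  Pos 9: window 'cd' -> no
  Pos 10: window 'd' -> no
Total matches: 3

3


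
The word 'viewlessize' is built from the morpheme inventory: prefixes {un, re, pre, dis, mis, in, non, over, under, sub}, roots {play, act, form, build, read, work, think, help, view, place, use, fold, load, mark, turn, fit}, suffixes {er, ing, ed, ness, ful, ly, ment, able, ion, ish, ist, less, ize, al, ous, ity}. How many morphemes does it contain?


Segmenting 'viewlessize' against the inventory:
  'view' -> root (morpheme 1)
  'less' -> suffix (morpheme 2)
  'ize' -> suffix (morpheme 3)
Total morphemes: 3

3


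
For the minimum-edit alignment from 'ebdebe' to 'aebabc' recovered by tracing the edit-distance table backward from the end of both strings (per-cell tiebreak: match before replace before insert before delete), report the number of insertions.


Edit distance = 4. Backtracking from cell (6, 6) with preference match > replace > insert > delete,
then listing the resulting alignment 'ebdebe' -> 'aebabc' left to right:
  Step 1: insert 'a' [insertion #1]
  Step 2: keep 'e'
  Step 3: keep 'b'
  Step 4: delete 'd'
  Step 5: replace e->a
  Step 6: keep 'b'
  Step 7: replace e->c
Total insertions: 1

1


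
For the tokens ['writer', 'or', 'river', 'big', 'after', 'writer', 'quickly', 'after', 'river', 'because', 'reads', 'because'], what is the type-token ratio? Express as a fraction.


Tokens: 12
Unique types: ('after', 'because', 'big', 'or', 'quickly', 'reads', 'river', 'writer') = 8
TTR = 8/12
Simplify: divide both by 4 -> 2/3
TTR = 2/3

2/3


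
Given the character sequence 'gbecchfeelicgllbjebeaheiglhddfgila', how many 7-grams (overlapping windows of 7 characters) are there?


String 'gbecchfeelicgllbjebeaheiglhddfgila' has length L = 34.
Number of overlapping n-grams = L - n + 1
Substituting: 34 - 7 + 1 = 28

28


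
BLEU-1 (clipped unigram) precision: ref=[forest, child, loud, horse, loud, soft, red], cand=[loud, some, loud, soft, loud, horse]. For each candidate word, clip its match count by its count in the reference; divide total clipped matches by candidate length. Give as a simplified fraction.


Reference word counts: {'child': 1, 'forest': 1, 'horse': 1, 'loud': 2, 'red': 1, 'soft': 1}
Checking each candidate word (with clipping):
  'loud' -> in reference (ref count 2, used 1/2) -> match (matches: 1)
  'some' -> not in reference -> no match (matches: 1)
  'loud' -> in reference (ref count 2, used 2/2) -> match (matches: 2)
  'soft' -> in reference (ref count 1, used 1/1) -> match (matches: 3)
  'loud' -> ref count 2 already used up (2/2) -> clipped, no match (matches: 3)
  'horse' -> in reference (ref count 1, used 1/1) -> match (matches: 4)
Clipped matches: 4, Candidate length: 6
Precision = 4/6 = 2/3

2/3


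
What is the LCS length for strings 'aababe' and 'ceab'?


DP table for LCS of 'aababe' and 'ceab':
       c  e  a  b
    0  0  0  0  0
  a 0  0  0  1  1
  a 0  0  0  1  1
  b 0  0  0  1  2
  a 0  0  0  1  2
  b 0  0  0  1  2
  e 0  0  1  1  2
LCS: 'ab'
LCS length = 2

2


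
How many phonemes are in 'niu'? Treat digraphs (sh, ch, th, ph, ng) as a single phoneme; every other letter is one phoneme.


Parsing 'niu' greedily, digraphs first:
  'n' -> consonant phoneme (phonemes so far: 1)
  'i' -> vowel phoneme (phonemes so far: 2)
  'u' -> vowel phoneme (phonemes so far: 3)
Total phonemes: 3

3


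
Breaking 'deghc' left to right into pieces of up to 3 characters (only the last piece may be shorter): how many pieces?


'deghc' has 5 characters.
Chunking with max size 3:
  Chunk 1: 'deg' (positions 0-2)
  Chunk 2: 'hc' (positions 3-4)
Total chunks: ceil(5 / 3) = 2

2


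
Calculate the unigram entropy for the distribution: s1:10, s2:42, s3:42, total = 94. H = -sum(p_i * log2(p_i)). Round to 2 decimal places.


Computing entropy H = -sum(p_i * log2(p_i)):
  s1: p = 10/94 = 0.1064, -p*log2(p) = 0.3439
  s2: p = 42/94 = 0.4468, -p*log2(p) = 0.5193
  s3: p = 42/94 = 0.4468, -p*log2(p) = 0.5193
H = sum of terms = 1.3825
Rounded to 2 decimals: 1.38

1.38


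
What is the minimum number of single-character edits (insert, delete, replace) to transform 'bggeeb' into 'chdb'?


Building DP table for s1='bggeeb' (len 6) and s2='chdb' (len 4):
       c  h  d  b
    0  1  2  3  4
  b 1  1  2  3  3
  g 2  2  2  3  4
  g 3  3  3  3  4
  e 4  4  4  4  4
  e 5  5  5  5  5
  b 6  6  6  6  5
Edit distance = dp[6][4] = 5

5


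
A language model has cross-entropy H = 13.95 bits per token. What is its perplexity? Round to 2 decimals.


Perplexity formula: PP = 2^H
H = 13.95
PP = 2^13.95
Decompose: 2^13.95 = 2^13 * 2^0.95
2^13 = 8192, 2^0.95 ~ 1.9318727
PP ~ 8192 * 1.9318727 = 15825.9011584
Rounded to 2 decimals: 15825.90

15825.90


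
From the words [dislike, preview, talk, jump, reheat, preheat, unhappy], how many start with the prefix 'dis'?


Checking each word for prefix 'dis':
  'dislike' -> YES, starts with 'dis' (count: 1)
  'preview' -> no (count: 1)
  'talk' -> no (count: 1)
  'jump' -> no (count: 1)
  'reheat' -> no (count: 1)
  'preheat' -> no (count: 1)
  'unhappy' -> no (count: 1)
Total with prefix 'dis': 1

1


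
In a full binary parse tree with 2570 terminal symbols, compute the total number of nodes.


Leaf nodes (terminals): 2570
Internal nodes = n - 1 = 2570 - 1 = 2569
Total = leaves + internal = 2570 + 2569 = 5139

5139


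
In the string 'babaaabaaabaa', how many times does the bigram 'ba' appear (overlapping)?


Scanning 'babaaabaaabaa' for bigram 'ba':
  Position 0: 'ba' -> MATCH
  Position 1: 'ab' -> no
  Position 2: 'ba' -> MATCH
  Position 3: 'aa' -> no
  Position 4: 'aa' -> no
  Position 5: 'ab' -> no
  Position 6: 'ba' -> MATCH
  Position 7: 'aa' -> no
  Position 8: 'aa' -> no
  Position 9: 'ab' -> no
  Position 10: 'ba' -> MATCH
  Position 11: 'aa' -> no
Total matches: 4

4


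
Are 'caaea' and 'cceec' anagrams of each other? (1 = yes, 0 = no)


Sort characters of 'caaea': 'aaace'
Sort characters of 'cceec': 'cccee'
Sorted forms differ -> they are NOT anagrams
Result: 0

0


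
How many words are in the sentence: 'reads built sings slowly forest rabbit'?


Counting words by splitting on spaces:
  Word 1: 'reads'
  Word 2: 'built'
  Word 3: 'sings'
  Word 4: 'slowly'
  Word 5: 'forest'
  Word 6: 'rabbit'
Total words: 6

6


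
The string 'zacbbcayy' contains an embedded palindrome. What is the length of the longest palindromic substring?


Scanning 'zacbbcayy' for palindromic substrings.
Substring at positions 1-6: 'acbbca'.
Check: reverse('acbbca') = 'acbbca' -> palindrome confirmed.
Neighbouring characters ('z' / 'y') break symmetry, so it cannot extend further.
No longer palindromic substring exists; longest length = 6

6


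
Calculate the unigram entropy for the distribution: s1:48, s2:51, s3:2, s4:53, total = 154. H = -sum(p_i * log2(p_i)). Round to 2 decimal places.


Computing entropy H = -sum(p_i * log2(p_i)):
  s1: p = 48/154 = 0.3117, -p*log2(p) = 0.5242
  s2: p = 51/154 = 0.3312, -p*log2(p) = 0.5280
  s3: p = 2/154 = 0.0130, -p*log2(p) = 0.0814
  s4: p = 53/154 = 0.3442, -p*log2(p) = 0.5296
H = sum of terms = 1.6632
Rounded to 2 decimals: 1.66

1.66


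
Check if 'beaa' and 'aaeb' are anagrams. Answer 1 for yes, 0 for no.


Sort characters of 'beaa': 'aabe'
Sort characters of 'aaeb': 'aabe'
Sorted forms match -> they ARE anagrams
Result: 1

1


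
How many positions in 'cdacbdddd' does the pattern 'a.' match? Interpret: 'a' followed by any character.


Pattern: a. means 'a' followed by any character.
Scanning 'cdacbdddd' position-by-position:
  Pos 0: window 'cd' -> no
  Pos 1: window 'da' -> no
  Pos 2: window 'ac' -> MATCH
  Pos 3: window 'cb' -> no
  Pos 4: window 'bd' -> no
  Pos 5: window 'dd' -> no
  Pos 6: window 'dd' -> no
  Pos 7: window 'dd' -> no
  Pos 8: window 'd' -> no
Total matches: 1

1


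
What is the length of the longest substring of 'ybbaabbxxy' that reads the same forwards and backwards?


Scanning 'ybbaabbxxy' for palindromic substrings.
Substring at positions 1-6: 'bbaabb'.
Check: reverse('bbaabb') = 'bbaabb' -> palindrome confirmed.
Neighbouring characters ('y' / 'x') break symmetry, so it cannot extend further.
No longer palindromic substring exists; longest length = 6

6


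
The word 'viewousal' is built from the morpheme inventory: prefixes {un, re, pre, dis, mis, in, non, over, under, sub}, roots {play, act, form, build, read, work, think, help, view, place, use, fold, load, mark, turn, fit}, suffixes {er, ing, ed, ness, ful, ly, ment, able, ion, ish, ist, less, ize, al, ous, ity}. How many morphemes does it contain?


Segmenting 'viewousal' against the inventory:
  'view' -> root (morpheme 1)
  'ous' -> suffix (morpheme 2)
  'al' -> suffix (morpheme 3)
Total morphemes: 3

3


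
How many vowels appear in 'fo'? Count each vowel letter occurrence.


Scanning each character of 'fo':
  Position 1: 'f' -> consonant (running count: 0)
  Position 2: 'o' -> vowel (running count: 1)
Total vowels: 1

1


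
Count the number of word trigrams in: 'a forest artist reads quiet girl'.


Word trigrams from [6] words:
  Trigram 1: (a forest artist)
  Trigram 2: (forest artist reads)
  Trigram 3: (artist reads quiet)
  Trigram 4: (reads quiet girl)
Total word trigrams: 6 - 2 = 4

4


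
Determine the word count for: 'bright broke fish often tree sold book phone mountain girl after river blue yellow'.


Counting words by splitting on spaces:
  Word 1: 'bright'
  Word 2: 'broke'
  Word 3: 'fish'
  Word 4: 'often'
  Word 5: 'tree'
  Word 6: 'sold'
  Word 7: 'book'
  Word 8: 'phone'
  Word 9: 'mountain'
  Word 10: 'girl'
  Word 11: 'after'
  Word 12: 'river'
  Word 13: 'blue'
  Word 14: 'yellow'
Total words: 14

14


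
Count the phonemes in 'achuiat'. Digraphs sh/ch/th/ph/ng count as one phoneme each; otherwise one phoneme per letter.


Parsing 'achuiat' greedily, digraphs first:
  'a' -> vowel phoneme (phonemes so far: 1)
  'ch' -> digraph (1 consonant phoneme) (phonemes so far: 2)
  'u' -> vowel phoneme (phonemes so far: 3)
  'i' -> vowel phoneme (phonemes so far: 4)
  'a' -> vowel phoneme (phonemes so far: 5)
  't' -> consonant phoneme (phonemes so far: 6)
Total phonemes: 6

6


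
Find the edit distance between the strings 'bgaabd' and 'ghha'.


Building DP table for s1='bgaabd' (len 6) and s2='ghha' (len 4):
       g  h  h  a
    0  1  2  3  4
  b 1  1  2  3  4
  g 2  1  2  3  4
  a 3  2  2  3  3
  a 4  3  3  3  3
  b 5  4  4  4  4
  d 6  5  5  5  5
Edit distance = dp[6][4] = 5

5


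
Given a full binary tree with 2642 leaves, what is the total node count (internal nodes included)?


Leaf nodes (terminals): 2642
Internal nodes = n - 1 = 2642 - 1 = 2641
Total = leaves + internal = 2642 + 2641 = 5283

5283


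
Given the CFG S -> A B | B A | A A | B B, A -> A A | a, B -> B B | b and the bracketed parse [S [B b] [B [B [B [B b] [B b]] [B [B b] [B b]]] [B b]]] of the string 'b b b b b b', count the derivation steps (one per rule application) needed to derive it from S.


Every bracketed nonterminal node [X ...] in the tree is produced by exactly one rule application.
Reading the tree off as a leftmost derivation:
  Step 1: S  =>  B B   (applied S -> B B)
  Step 2: B B  =>  b B   (applied B -> b)
  Step 3: b B  =>  b B B   (applied B -> B B)
  Step 4: b B B  =>  b B B B   (applied B -> B B)
  Step 5: b B B B  =>  b B B B B   (applied B -> B B)
  Step 6: b B B B B  =>  b b B B B   (applied B -> b)
  Step 7: b b B B B  =>  b b b B B   (applied B -> b)
  Step 8: b b b B B  =>  b b b B B B   (applied B -> B B)
  Step 9: b b b B B B  =>  b b b b B B   (applied B -> b)
  Step 10: b b b b B B  =>  b b b b b B   (applied B -> b)
  Step 11: b b b b b B  =>  b b b b b b   (applied B -> b)
Final yield: b b b b b b
Total rewrite steps: 11

11


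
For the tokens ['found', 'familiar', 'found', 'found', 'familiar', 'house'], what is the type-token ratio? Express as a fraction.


Tokens: 6
Unique types: ('familiar', 'found', 'house') = 3
TTR = 3/6
Simplify: divide both by 3 -> 1/2
TTR = 1/2

1/2


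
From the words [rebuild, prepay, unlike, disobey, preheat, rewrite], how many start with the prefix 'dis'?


Checking each word for prefix 'dis':
  'rebuild' -> no (count: 0)
  'prepay' -> no (count: 0)
  'unlike' -> no (count: 0)
  'disobey' -> YES, starts with 'dis' (count: 1)
  'preheat' -> no (count: 1)
  'rewrite' -> no (count: 1)
Total with prefix 'dis': 1

1


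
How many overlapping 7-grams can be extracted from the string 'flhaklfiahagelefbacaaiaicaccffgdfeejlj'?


String 'flhaklfiahagelefbacaaiaicaccffgdfeejlj' has length L = 38.
Number of overlapping n-grams = L - n + 1
Substituting: 38 - 7 + 1 = 32

32


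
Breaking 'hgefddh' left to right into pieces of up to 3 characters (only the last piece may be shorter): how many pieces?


'hgefddh' has 7 characters.
Chunking with max size 3:
  Chunk 1: 'hge' (positions 0-2)
  Chunk 2: 'fdd' (positions 3-5)
  Chunk 3: 'h' (positions 6-6)
Total chunks: ceil(7 / 3) = 3

3


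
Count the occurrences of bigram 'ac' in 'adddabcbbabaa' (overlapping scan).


Scanning 'adddabcbbabaa' for bigram 'ac':
  Position 0: 'ad' -> no
  Position 1: 'dd' -> no
  Position 2: 'dd' -> no
  Position 3: 'da' -> no
  Position 4: 'ab' -> no
  Position 5: 'bc' -> no
  Position 6: 'cb' -> no
  Position 7: 'bb' -> no
  Position 8: 'ba' -> no
  Position 9: 'ab' -> no
  Position 10: 'ba' -> no
  Position 11: 'aa' -> no
Total matches: 0

0


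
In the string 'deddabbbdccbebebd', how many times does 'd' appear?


Scanning 'deddabbbdccbebebd' for 'd':
  Position 0: 'd' -> MATCH (count: 1)
  Position 2: 'd' -> MATCH (count: 2)
  Position 3: 'd' -> MATCH (count: 3)
  Position 8: 'd' -> MATCH (count: 4)
  Position 16: 'd' -> MATCH (count: 5)
Total occurrences of 'd': 5

5


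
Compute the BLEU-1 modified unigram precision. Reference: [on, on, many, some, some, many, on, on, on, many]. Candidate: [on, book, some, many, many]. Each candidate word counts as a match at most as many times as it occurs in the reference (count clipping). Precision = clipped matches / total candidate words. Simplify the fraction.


Reference word counts: {'many': 3, 'on': 5, 'some': 2}
Checking each candidate word (with clipping):
  'on' -> in reference (ref count 5, used 1/5) -> match (matches: 1)
  'book' -> not in reference -> no match (matches: 1)
  'some' -> in reference (ref count 2, used 1/2) -> match (matches: 2)
  'many' -> in reference (ref count 3, used 1/3) -> match (matches: 3)
  'many' -> in reference (ref count 3, used 2/3) -> match (matches: 4)
Clipped matches: 4, Candidate length: 5
Precision = 4/5

4/5


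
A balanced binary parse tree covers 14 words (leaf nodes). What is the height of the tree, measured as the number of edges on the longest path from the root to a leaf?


In a balanced binary tree with n leaves the deepest leaf is ceil(log2(n)) edges below the root.
log2(14) = 3.8074
ceil(3.8074) = 4
height (edges) = 4

4


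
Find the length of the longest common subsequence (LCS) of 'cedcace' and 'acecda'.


DP table for LCS of 'cedcace' and 'acecda':
       a  c  e  c  d  a
    0  0  0  0  0  0  0
  c 0  0  1  1  1  1  1
  e 0  0  1  2  2  2  2
  d 0  0  1  2  2  3  3
  c 0  0  1  2  3  3  3
  a 0  1  1  2  3  3  4
  c 0  1  2  2  3  3  4
  e 0  1  2  3  3  3  4
LCS: 'ceda'
LCS length = 4

4


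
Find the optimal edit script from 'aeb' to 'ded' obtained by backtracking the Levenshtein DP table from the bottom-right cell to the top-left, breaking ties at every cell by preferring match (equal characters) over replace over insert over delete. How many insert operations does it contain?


Edit distance = 2. Backtracking from cell (3, 3) with preference match > replace > insert > delete,
then listing the resulting alignment 'aeb' -> 'ded' left to right:
  Step 1: replace a->d
  Step 2: keep 'e'
  Step 3: replace b->d
Total insertions: 0

0


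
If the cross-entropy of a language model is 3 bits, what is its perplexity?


Perplexity formula: PP = 2^H
H = 3
PP = 2^3
Steps: 2^1 = 2, 2^2 = 4, 2^3 = 8
PP = 8

8


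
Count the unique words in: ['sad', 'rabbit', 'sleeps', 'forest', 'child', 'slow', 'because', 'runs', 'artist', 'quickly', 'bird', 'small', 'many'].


Listing all tokens and tracking unique types:
  Token 1: 'sad' -> NEW (unique so far: 1)
  Token 2: 'rabbit' -> NEW (unique so far: 2)
  Token 3: 'sleeps' -> NEW (unique so far: 3)
  Token 4: 'forest' -> NEW (unique so far: 4)
  Token 5: 'child' -> NEW (unique so far: 5)
  Token 6: 'slow' -> NEW (unique so far: 6)
  Token 7: 'because' -> NEW (unique so far: 7)
  Token 8: 'runs' -> NEW (unique so far: 8)
  Token 9: 'artist' -> NEW (unique so far: 9)
  Token 10: 'quickly' -> NEW (unique so far: 10)
  Token 11: 'bird' -> NEW (unique so far: 11)
  Token 12: 'small' -> NEW (unique so far: 12)
  Token 13: 'many' -> NEW (unique so far: 13)
Unique types: ('artist', 'because', 'bird', 'child', 'forest', 'many', 'quickly', 'rabbit', 'runs', 'sad', 'sleeps', 'slow', 'small')
Vocabulary size: 13

13


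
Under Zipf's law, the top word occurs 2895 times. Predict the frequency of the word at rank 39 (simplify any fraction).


Zipf's law: freq(rank) = f1 / rank
f1 = 2895, rank = 39
freq = 2895 / 39
GCD(2895, 39) = 3
Simplified: 965/13

965/13


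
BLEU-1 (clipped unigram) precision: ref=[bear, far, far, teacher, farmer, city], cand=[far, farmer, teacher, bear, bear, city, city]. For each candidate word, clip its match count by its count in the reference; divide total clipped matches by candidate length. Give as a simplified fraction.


Reference word counts: {'bear': 1, 'city': 1, 'far': 2, 'farmer': 1, 'teacher': 1}
Checking each candidate word (with clipping):
  'far' -> in reference (ref count 2, used 1/2) -> match (matches: 1)
  'farmer' -> in reference (ref count 1, used 1/1) -> match (matches: 2)
  'teacher' -> in reference (ref count 1, used 1/1) -> match (matches: 3)
  'bear' -> in reference (ref count 1, used 1/1) -> match (matches: 4)
  'bear' -> ref count 1 already used up (1/1) -> clipped, no match (matches: 4)
  'city' -> in reference (ref count 1, used 1/1) -> match (matches: 5)
  'city' -> ref count 1 already used up (1/1) -> clipped, no match (matches: 5)
Clipped matches: 5, Candidate length: 7
Precision = 5/7

5/7


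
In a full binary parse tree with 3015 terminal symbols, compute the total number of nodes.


Leaf nodes (terminals): 3015
Internal nodes = n - 1 = 3015 - 1 = 3014
Total = leaves + internal = 3015 + 3014 = 6029

6029


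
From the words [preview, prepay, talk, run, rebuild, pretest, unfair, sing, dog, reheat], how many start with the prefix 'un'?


Checking each word for prefix 'un':
  'preview' -> no (count: 0)
  'prepay' -> no (count: 0)
  'talk' -> no (count: 0)
  'run' -> no (count: 0)
  'rebuild' -> no (count: 0)
  'pretest' -> no (count: 0)
  'unfair' -> YES, starts with 'un' (count: 1)
  'sing' -> no (count: 1)
  'dog' -> no (count: 1)
  'reheat' -> no (count: 1)
Total with prefix 'un': 1

1


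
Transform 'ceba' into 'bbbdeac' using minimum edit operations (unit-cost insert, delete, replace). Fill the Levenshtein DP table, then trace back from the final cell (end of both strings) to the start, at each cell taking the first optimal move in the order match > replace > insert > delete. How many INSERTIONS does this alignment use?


Edit distance = 5. Backtracking from cell (4, 7) with preference match > replace > insert > delete,
then listing the resulting alignment 'ceba' -> 'bbbdeac' left to right:
  Step 1: replace c->b
  Step 2: replace e->b
  Step 3: keep 'b'
  Step 4: insert 'd' [insertion #1]
  Step 5: insert 'e' [insertion #2]
  Step 6: keep 'a'
  Step 7: insert 'c' [insertion #3]
Total insertions: 3

3


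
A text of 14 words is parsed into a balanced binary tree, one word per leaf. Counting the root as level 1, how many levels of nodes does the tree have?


In a balanced binary tree with n leaves the deepest leaf is ceil(log2(n)) edges below the root,
so counting node levels inclusive of root and leaves gives ceil(log2(n)) + 1 levels.
log2(14) = 3.8074
ceil(3.8074) = 4
levels = 4 + 1 = 5

5


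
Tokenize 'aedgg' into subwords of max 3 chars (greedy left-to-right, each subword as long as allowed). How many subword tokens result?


'aedgg' has 5 characters.
Chunking with max size 3:
  Chunk 1: 'aed' (positions 0-2)
  Chunk 2: 'gg' (positions 3-4)
Total chunks: ceil(5 / 3) = 2

2


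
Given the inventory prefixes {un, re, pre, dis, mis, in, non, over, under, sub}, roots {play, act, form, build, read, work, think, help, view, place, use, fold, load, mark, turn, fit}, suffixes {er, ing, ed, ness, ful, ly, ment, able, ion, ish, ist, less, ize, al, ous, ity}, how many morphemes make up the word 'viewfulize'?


Segmenting 'viewfulize' against the inventory:
  'view' -> root (morpheme 1)
  'ful' -> suffix (morpheme 2)
  'ize' -> suffix (morpheme 3)
Total morphemes: 3

3


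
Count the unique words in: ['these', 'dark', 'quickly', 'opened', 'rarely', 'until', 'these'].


Listing all tokens and tracking unique types:
  Token 1: 'these' -> NEW (unique so far: 1)
  Token 2: 'dark' -> NEW (unique so far: 2)
  Token 3: 'quickly' -> NEW (unique so far: 3)
  Token 4: 'opened' -> NEW (unique so far: 4)
  Token 5: 'rarely' -> NEW (unique so far: 5)
  Token 6: 'until' -> NEW (unique so far: 6)
  Token 7: 'these' -> duplicate (unique so far: 6)
Unique types: ('dark', 'opened', 'quickly', 'rarely', 'these', 'until')
Vocabulary size: 6

6


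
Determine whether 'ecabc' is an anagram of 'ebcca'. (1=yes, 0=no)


Sort characters of 'ecabc': 'abcce'
Sort characters of 'ebcca': 'abcce'
Sorted forms match -> they ARE anagrams
Result: 1

1


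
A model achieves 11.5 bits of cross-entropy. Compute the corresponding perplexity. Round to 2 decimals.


Perplexity formula: PP = 2^H
H = 11.5
PP = 2^11.5
Decompose: 2^11.5 = 2^11 * 2^0.5 = 2^11 * sqrt(2)
2^11 = 2048, sqrt(2) ~ 1.4142136
PP ~ 2048 * 1.4142136 = 2896.3094528
Rounded to 2 decimals: 2896.31

2896.31


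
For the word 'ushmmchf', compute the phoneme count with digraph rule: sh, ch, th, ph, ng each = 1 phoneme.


Parsing 'ushmmchf' greedily, digraphs first:
  'u' -> vowel phoneme (phonemes so far: 1)
  'sh' -> digraph (1 consonant phoneme) (phonemes so far: 2)
  'm' -> consonant phoneme (phonemes so far: 3)
  'm' -> consonant phoneme (phonemes so far: 4)
  'ch' -> digraph (1 consonant phoneme) (phonemes so far: 5)
  'f' -> consonant phoneme (phonemes so far: 6)
Total phonemes: 6

6


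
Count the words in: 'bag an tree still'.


Counting words by splitting on spaces:
  Word 1: 'bag'
  Word 2: 'an'
  Word 3: 'tree'
  Word 4: 'still'
Total words: 4

4


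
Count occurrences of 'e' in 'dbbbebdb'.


Scanning 'dbbbebdb' for 'e':
  Position 4: 'e' -> MATCH (count: 1)
Total occurrences of 'e': 1

1


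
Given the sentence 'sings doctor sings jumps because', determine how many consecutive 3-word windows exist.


Word trigrams from [5] words:
  Trigram 1: (sings doctor sings)
  Trigram 2: (doctor sings jumps)
  Trigram 3: (sings jumps because)
Total word trigrams: 5 - 2 = 3

3


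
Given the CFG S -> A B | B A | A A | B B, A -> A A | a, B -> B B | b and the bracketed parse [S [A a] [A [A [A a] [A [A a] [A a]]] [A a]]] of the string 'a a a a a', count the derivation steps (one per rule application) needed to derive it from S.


Every bracketed nonterminal node [X ...] in the tree is produced by exactly one rule application.
Reading the tree off as a leftmost derivation:
  Step 1: S  =>  A A   (applied S -> A A)
  Step 2: A A  =>  a A   (applied A -> a)
  Step 3: a A  =>  a A A   (applied A -> A A)
  Step 4: a A A  =>  a A A A   (applied A -> A A)
  Step 5: a A A A  =>  a a A A   (applied A -> a)
  Step 6: a a A A  =>  a a A A A   (applied A -> A A)
  Step 7: a a A A A  =>  a a a A A   (applied A -> a)
  Step 8: a a a A A  =>  a a a a A   (applied A -> a)
  Step 9: a a a a A  =>  a a a a a   (applied A -> a)
Final yield: a a a a a
Total rewrite steps: 9

9


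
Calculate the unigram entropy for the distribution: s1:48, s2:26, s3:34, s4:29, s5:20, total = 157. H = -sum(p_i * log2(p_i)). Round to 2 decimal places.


Computing entropy H = -sum(p_i * log2(p_i)):
  s1: p = 48/157 = 0.3057, -p*log2(p) = 0.5227
  s2: p = 26/157 = 0.1656, -p*log2(p) = 0.4296
  s3: p = 34/157 = 0.2166, -p*log2(p) = 0.4780
  s4: p = 29/157 = 0.1847, -p*log2(p) = 0.4501
  s5: p = 20/157 = 0.1274, -p*log2(p) = 0.3787
H = sum of terms = 2.2591
Rounded to 2 decimals: 2.26

2.26


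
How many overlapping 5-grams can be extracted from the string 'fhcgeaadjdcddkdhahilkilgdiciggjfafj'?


String 'fhcgeaadjdcddkdhahilkilgdiciggjfafj' has length L = 35.
Number of overlapping n-grams = L - n + 1
Substituting: 35 - 5 + 1 = 31

31


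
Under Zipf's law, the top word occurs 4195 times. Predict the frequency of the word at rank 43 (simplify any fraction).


Zipf's law: freq(rank) = f1 / rank
f1 = 4195, rank = 43
freq = 4195 / 43
GCD(4195, 43) = 1
Simplified: 4195/43

4195/43


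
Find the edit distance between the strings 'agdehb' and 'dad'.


Building DP table for s1='agdehb' (len 6) and s2='dad' (len 3):
       d  a  d
    0  1  2  3
  a 1  1  1  2
  g 2  2  2  2
  d 3  2  3  2
  e 4  3  3  3
  h 5  4  4  4
  b 6  5  5  5
Edit distance = dp[6][3] = 5

5


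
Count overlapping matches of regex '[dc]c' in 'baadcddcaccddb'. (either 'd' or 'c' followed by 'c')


Pattern: [dc]c means either 'd' or 'c' followed by 'c'.
Scanning 'baadcddcaccddb' position-by-position:
  Pos 0: window 'ba' -> no
  Pos 1: window 'aa' -> no
  Pos 2: window 'ad' -> no
  Pos 3: window 'dc' -> MATCH
  Pos 4: window 'cd' -> no
  Pos 5: window 'dd' -> no
  Pos 6: window 'dc' -> MATCH
  Pos 7: window 'ca' -> no
  Pos 8: window 'ac' -> no
  Pos 9: window 'cc' -> MATCH
  Pos 10: window 'cd' -> no
  Pos 11: window 'dd' -> no
  Pos 12: window 'db' -> no
  Pos 13: window 'b' -> no
Total matches: 3

3


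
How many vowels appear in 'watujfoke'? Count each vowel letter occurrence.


Scanning each character of 'watujfoke':
  Position 1: 'w' -> consonant (running count: 0)
  Position 2: 'a' -> vowel (running count: 1)
  Position 3: 't' -> consonant (running count: 1)
  Position 4: 'u' -> vowel (running count: 2)
  Position 5: 'j' -> consonant (running count: 2)
  Position 6: 'f' -> consonant (running count: 2)
  Position 7: 'o' -> vowel (running count: 3)
  Position 8: 'k' -> consonant (running count: 3)
  Position 9: 'e' -> vowel (running count: 4)
Total vowels: 4

4


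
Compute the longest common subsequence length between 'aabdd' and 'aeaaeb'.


DP table for LCS of 'aabdd' and 'aeaaeb':
       a  e  a  a  e  b
    0  0  0  0  0  0  0
  a 0  1  1  1  1  1  1
  a 0  1  1  2  2  2  2
  b 0  1  1  2  2  2  3
  d 0  1  1  2  2  2  3
  d 0  1  1  2  2  2  3
LCS: 'aab'
LCS length = 3

3


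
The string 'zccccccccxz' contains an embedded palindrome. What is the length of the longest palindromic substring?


Scanning 'zccccccccxz' for palindromic substrings.
Substring at positions 1-8: 'cccccccc'.
Check: reverse('cccccccc') = 'cccccccc' -> palindrome confirmed.
Neighbouring characters ('z' / 'x') break symmetry, so it cannot extend further.
No longer palindromic substring exists; longest length = 8

8


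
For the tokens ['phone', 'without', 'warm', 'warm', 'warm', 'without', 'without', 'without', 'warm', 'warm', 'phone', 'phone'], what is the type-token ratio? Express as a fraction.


Tokens: 12
Unique types: ('phone', 'warm', 'without') = 3
TTR = 3/12
Simplify: divide both by 3 -> 1/4
TTR = 1/4

1/4


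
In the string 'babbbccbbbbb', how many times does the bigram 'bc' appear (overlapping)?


Scanning 'babbbccbbbbb' for bigram 'bc':
  Position 0: 'ba' -> no
  Position 1: 'ab' -> no
  Position 2: 'bb' -> no
  Position 3: 'bb' -> no
  Position 4: 'bc' -> MATCH
  Position 5: 'cc' -> no
  Position 6: 'cb' -> no
  Position 7: 'bb' -> no
  Position 8: 'bb' -> no
  Position 9: 'bb' -> no
  Position 10: 'bb' -> no
Total matches: 1

1


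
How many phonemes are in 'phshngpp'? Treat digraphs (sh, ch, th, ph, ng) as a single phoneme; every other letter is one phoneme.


Parsing 'phshngpp' greedily, digraphs first:
  'ph' -> digraph (1 consonant phoneme) (phonemes so far: 1)
  'sh' -> digraph (1 consonant phoneme) (phonemes so far: 2)
  'ng' -> digraph (1 consonant phoneme) (phonemes so far: 3)
  'p' -> consonant phoneme (phonemes so far: 4)
  'p' -> consonant phoneme (phonemes so far: 5)
Total phonemes: 5

5


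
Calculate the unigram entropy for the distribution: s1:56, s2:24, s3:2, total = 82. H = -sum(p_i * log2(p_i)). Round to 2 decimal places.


Computing entropy H = -sum(p_i * log2(p_i)):
  s1: p = 56/82 = 0.6829, -p*log2(p) = 0.3757
  s2: p = 24/82 = 0.2927, -p*log2(p) = 0.5188
  s3: p = 2/82 = 0.0244, -p*log2(p) = 0.1307
H = sum of terms = 1.0252
Rounded to 2 decimals: 1.03

1.03


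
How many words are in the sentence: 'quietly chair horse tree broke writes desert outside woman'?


Counting words by splitting on spaces:
  Word 1: 'quietly'
  Word 2: 'chair'
  Word 3: 'horse'
  Word 4: 'tree'
  Word 5: 'broke'
  Word 6: 'writes'
  Word 7: 'desert'
  Word 8: 'outside'
  Word 9: 'woman'
Total words: 9

9


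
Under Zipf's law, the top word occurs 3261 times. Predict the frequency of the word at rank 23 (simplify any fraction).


Zipf's law: freq(rank) = f1 / rank
f1 = 3261, rank = 23
freq = 3261 / 23
GCD(3261, 23) = 1
Simplified: 3261/23

3261/23


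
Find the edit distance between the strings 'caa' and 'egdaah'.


Building DP table for s1='caa' (len 3) and s2='egdaah' (len 6):
       e  g  d  a  a  h
    0  1  2  3  4  5  6
  c 1  1  2  3  4  5  6
  a 2  2  2  3  3  4  5
  a 3  3  3  3  3  3  4
Edit distance = dp[3][6] = 4

4


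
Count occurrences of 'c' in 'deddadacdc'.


Scanning 'deddadacdc' for 'c':
  Position 7: 'c' -> MATCH (count: 1)
  Position 9: 'c' -> MATCH (count: 2)
Total occurrences of 'c': 2

2


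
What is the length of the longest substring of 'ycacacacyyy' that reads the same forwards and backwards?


Scanning 'ycacacacyyy' for palindromic substrings.
Substring at positions 0-8: 'ycacacacy'.
Check: reverse('ycacacacy') = 'ycacacacy' -> palindrome confirmed.
Neighbouring characters ('-' / 'y') break symmetry, so it cannot extend further.
No longer palindromic substring exists; longest length = 9

9


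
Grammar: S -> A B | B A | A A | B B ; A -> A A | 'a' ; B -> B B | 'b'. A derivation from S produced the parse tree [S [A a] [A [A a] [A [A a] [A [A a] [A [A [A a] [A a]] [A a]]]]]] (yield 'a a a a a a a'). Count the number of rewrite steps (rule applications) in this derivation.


Every bracketed nonterminal node [X ...] in the tree is produced by exactly one rule application.
Reading the tree off as a leftmost derivation:
  Step 1: S  =>  A A   (applied S -> A A)
  Step 2: A A  =>  a A   (applied A -> a)
  Step 3: a A  =>  a A A   (applied A -> A A)
  Step 4: a A A  =>  a a A   (applied A -> a)
  Step 5: a a A  =>  a a A A   (applied A -> A A)
  Step 6: a a A A  =>  a a a A   (applied A -> a)
  Step 7: a a a A  =>  a a a A A   (applied A -> A A)
  Step 8: a a a A A  =>  a a a a A   (applied A -> a)
  Step 9: a a a a A  =>  a a a a A A   (applied A -> A A)
  Step 10: a a a a A A  =>  a a a a A A A   (applied A -> A A)
  Step 11: a a a a A A A  =>  a a a a a A A   (applied A -> a)
  Step 12: a a a a a A A  =>  a a a a a a A   (applied A -> a)
  Step 13: a a a a a a A  =>  a a a a a a a   (applied A -> a)
Final yield: a a a a a a a
Total rewrite steps: 13

13


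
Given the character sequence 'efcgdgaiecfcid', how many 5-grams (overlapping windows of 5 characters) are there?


String 'efcgdgaiecfcid' has length L = 14.
Number of overlapping n-grams = L - n + 1
Substituting: 14 - 5 + 1 = 10

10


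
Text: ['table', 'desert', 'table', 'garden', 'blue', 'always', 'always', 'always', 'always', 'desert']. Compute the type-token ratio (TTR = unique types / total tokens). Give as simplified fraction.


Tokens: 10
Unique types: ('always', 'blue', 'desert', 'garden', 'table') = 5
TTR = 5/10
Simplify: divide both by 5 -> 1/2
TTR = 1/2

1/2


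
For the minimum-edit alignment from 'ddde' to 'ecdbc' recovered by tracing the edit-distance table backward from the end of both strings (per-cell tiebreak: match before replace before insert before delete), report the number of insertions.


Edit distance = 4. Backtracking from cell (4, 5) with preference match > replace > insert > delete,
then listing the resulting alignment 'ddde' -> 'ecdbc' left to right:
  Step 1: insert 'e' [insertion #1]
  Step 2: replace d->c
  Step 3: keep 'd'
  Step 4: replace d->b
  Step 5: replace e->c
Total insertions: 1

1


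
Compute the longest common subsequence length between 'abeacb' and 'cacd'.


DP table for LCS of 'abeacb' and 'cacd':
       c  a  c  d
    0  0  0  0  0
  a 0  0  1  1  1
  b 0  0  1  1  1
  e 0  0  1  1  1
  a 0  0  1  1  1
  c 0  1  1  2  2
  b 0  1  1  2  2
LCS: 'ac'
LCS length = 2

2


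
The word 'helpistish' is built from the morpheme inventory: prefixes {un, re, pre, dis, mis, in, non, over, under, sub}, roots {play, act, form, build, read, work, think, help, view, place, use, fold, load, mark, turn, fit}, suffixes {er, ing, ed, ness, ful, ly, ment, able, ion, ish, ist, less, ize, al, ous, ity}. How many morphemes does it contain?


Segmenting 'helpistish' against the inventory:
  'help' -> root (morpheme 1)
  'ist' -> suffix (morpheme 2)
  'ish' -> suffix (morpheme 3)
Total morphemes: 3

3


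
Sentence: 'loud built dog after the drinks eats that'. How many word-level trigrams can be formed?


Word trigrams from [8] words:
  Trigram 1: (loud built dog)
  Trigram 2: (built dog after)
  Trigram 3: (dog after the)
  Trigram 4: (after the drinks)
  Trigram 5: (the drinks eats)
  Trigram 6: (drinks eats that)
Total word trigrams: 8 - 2 = 6

6


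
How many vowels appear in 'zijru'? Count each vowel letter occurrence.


Scanning each character of 'zijru':
  Position 1: 'z' -> consonant (running count: 0)
  Position 2: 'i' -> vowel (running count: 1)
  Position 3: 'j' -> consonant (running count: 1)
  Position 4: 'r' -> consonant (running count: 1)
  Position 5: 'u' -> vowel (running count: 2)
Total vowels: 2

2


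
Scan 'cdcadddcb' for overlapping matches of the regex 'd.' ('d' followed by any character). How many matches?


Pattern: d. means 'd' followed by any character.
Scanning 'cdcadddcb' position-by-position:
  Pos 0: window 'cd' -> no
  Pos 1: window 'dc' -> MATCH
  Pos 2: window 'ca' -> no
  Pos 3: window 'ad' -> no
  Pos 4: window 'dd' -> MATCH
  Pos 5: window 'dd' -> MATCH
  Pos 6: window 'dc' -> MATCH
  Pos 7: window 'cb' -> no
  Pos 8: window 'b' -> no
Total matches: 4

4


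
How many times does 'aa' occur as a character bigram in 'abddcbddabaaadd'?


Scanning 'abddcbddabaaadd' for bigram 'aa':
  Position 0: 'ab' -> no
  Position 1: 'bd' -> no
  Position 2: 'dd' -> no
  Position 3: 'dc' -> no
  Position 4: 'cb' -> no
  Position 5: 'bd' -> no
  Position 6: 'dd' -> no
  Position 7: 'da' -> no
  Position 8: 'ab' -> no
  Position 9: 'ba' -> no
  Position 10: 'aa' -> MATCH
  Position 11: 'aa' -> MATCH
  Position 12: 'ad' -> no
  Position 13: 'dd' -> no
Total matches: 2

2


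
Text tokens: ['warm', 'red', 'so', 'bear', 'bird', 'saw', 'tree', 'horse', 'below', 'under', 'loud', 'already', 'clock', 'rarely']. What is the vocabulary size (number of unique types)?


Listing all tokens and tracking unique types:
  Token 1: 'warm' -> NEW (unique so far: 1)
  Token 2: 'red' -> NEW (unique so far: 2)
  Token 3: 'so' -> NEW (unique so far: 3)
  Token 4: 'bear' -> NEW (unique so far: 4)
  Token 5: 'bird' -> NEW (unique so far: 5)
  Token 6: 'saw' -> NEW (unique so far: 6)
  Token 7: 'tree' -> NEW (unique so far: 7)
  Token 8: 'horse' -> NEW (unique so far: 8)
  Token 9: 'below' -> NEW (unique so far: 9)
  Token 10: 'under' -> NEW (unique so far: 10)
  Token 11: 'loud' -> NEW (unique so far: 11)
  Token 12: 'already' -> NEW (unique so far: 12)
  Token 13: 'clock' -> NEW (unique so far: 13)
  Token 14: 'rarely' -> NEW (unique so far: 14)
Unique types: ('already', 'bear', 'below', 'bird', 'clock', 'horse', 'loud', 'rarely', 'red', 'saw', 'so', 'tree', 'under', 'warm')
Vocabulary size: 14

14
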